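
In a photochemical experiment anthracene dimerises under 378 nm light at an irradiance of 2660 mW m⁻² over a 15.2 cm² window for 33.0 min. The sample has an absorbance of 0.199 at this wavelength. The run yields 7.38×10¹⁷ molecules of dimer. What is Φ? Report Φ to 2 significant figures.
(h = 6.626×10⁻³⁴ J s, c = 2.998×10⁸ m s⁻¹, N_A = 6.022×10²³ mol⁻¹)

Φ = 0.13

Product: 7.38×10¹⁷ / 6.022×10²³ = 1.226×10⁻⁶ mol.
Photon energy at 378 nm: hc/λ = (6.626×10⁻³⁴)(2.998×10⁸)/(378×10⁻⁹) = 5.255×10⁻¹⁹ J.
Energy delivered: (2660 mW m⁻²)(15.2×10⁻⁴ m²)(1980 s) = 8.006 J.
Photons incident: 8.006 / 5.255×10⁻¹⁹ = 1.524×10¹⁹, i.e. 1.524×10¹⁹/6.022×10²³ = 2.531×10⁻⁵ mol.
Fraction absorbed: 1 − 10^(−0.199) = 0.3676.
Photons absorbed: 0.3676 × 2.531×10⁻⁵ = 9.304×10⁻⁶ mol.
Φ = 1.226×10⁻⁶ mol / 9.304×10⁻⁶ mol photons = 0.13.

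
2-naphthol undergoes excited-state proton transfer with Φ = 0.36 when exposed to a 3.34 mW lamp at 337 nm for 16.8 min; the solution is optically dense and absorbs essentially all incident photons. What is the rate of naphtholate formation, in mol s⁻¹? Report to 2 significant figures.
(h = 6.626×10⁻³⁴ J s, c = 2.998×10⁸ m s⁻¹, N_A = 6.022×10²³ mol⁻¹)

3.4×10⁻⁹ mol s⁻¹

Photon energy at 337 nm: hc/λ = (6.626×10⁻³⁴)(2.998×10⁸)/(337×10⁻⁹) = 5.895×10⁻¹⁹ J.
Energy delivered: (3.34 mW)(1008 s) = 3.367 J.
Photons incident: 3.367 / 5.895×10⁻¹⁹ = 5.712×10¹⁸, i.e. 5.712×10¹⁸/6.022×10²³ = 9.485×10⁻⁶ mol.
Product formed: 0.36 × 9.485×10⁻⁶ = 3.415×10⁻⁶ mol.
Rate: 3.415×10⁻⁶ / 1008 s = 3.4×10⁻⁹ mol s⁻¹.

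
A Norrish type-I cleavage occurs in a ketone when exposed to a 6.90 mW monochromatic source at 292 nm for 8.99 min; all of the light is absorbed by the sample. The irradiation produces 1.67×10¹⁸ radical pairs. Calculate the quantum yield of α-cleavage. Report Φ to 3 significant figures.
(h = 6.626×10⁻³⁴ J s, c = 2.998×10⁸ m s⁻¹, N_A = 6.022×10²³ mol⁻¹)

Product: 1.67×10¹⁸ / 6.022×10²³ = 2.773×10⁻⁶ mol.
Photon energy at 292 nm: hc/λ = (6.626×10⁻³⁴)(2.998×10⁸)/(292×10⁻⁹) = 6.803×10⁻¹⁹ J.
Energy delivered: (6.90 mW)(539.4 s) = 3.722 J.
Photons incident: 3.722 / 6.803×10⁻¹⁹ = 5.471×10¹⁸, i.e. 5.471×10¹⁸/6.022×10²³ = 9.085×10⁻⁶ mol.
Φ = 2.773×10⁻⁶ mol / 9.085×10⁻⁶ mol photons = 0.305.

Φ = 0.305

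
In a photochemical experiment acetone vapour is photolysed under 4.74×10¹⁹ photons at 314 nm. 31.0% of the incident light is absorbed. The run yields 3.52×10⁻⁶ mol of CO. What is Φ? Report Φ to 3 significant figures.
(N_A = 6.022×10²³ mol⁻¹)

Φ = 0.144

Moles of photons: 4.74×10¹⁹ / 6.022×10²³ = 7.871×10⁻⁵ mol.
Photons absorbed: 0.310 × 7.871×10⁻⁵ = 2.440×10⁻⁵ mol.
Φ = 3.52×10⁻⁶ mol / 2.440×10⁻⁵ mol photons = 0.144.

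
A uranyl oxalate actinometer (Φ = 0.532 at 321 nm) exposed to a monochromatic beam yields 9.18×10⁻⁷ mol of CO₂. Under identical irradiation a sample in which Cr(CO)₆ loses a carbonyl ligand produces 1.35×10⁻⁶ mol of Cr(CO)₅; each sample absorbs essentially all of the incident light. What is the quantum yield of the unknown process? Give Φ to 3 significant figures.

Photons absorbed by the actinometer: 9.18×10⁻⁷ / 0.532 = 1.726×10⁻⁶ mol.
Φ(unknown) = 1.35×10⁻⁶ / 1.726×10⁻⁶ = 0.782.

Φ = 0.782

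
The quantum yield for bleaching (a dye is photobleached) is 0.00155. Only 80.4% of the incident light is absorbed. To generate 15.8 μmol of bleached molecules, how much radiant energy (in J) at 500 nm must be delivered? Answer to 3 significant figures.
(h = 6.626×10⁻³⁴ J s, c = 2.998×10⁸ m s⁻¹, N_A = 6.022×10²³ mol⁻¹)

Product: 15.8 μmol = 1.58×10⁻⁵ mol.
Photons that must be absorbed: 1.58×10⁻⁵ / 0.00155 = 0.01019 mol.
Incident photons needed: 0.01019 / 0.804 = 0.01267 mol.
Photon energy: hc/λ = 3.973×10⁻¹⁹ J; per mole, 2.393×10⁵ J mol⁻¹.
Energy required: 0.01267 × 2.393×10⁵ = 3030 J.

3030 J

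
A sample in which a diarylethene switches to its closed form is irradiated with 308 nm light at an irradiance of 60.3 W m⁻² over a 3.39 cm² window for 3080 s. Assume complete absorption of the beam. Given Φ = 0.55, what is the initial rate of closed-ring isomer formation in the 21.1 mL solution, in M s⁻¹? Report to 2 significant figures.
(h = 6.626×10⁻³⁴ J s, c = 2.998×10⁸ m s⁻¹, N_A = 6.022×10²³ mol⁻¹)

1.4×10⁻⁶ M s⁻¹

Photon energy at 308 nm: hc/λ = (6.626×10⁻³⁴)(2.998×10⁸)/(308×10⁻⁹) = 6.450×10⁻¹⁹ J.
Energy delivered: (60.3 W m⁻²)(3.39×10⁻⁴ m²)(3080 s) = 62.96 J.
Photons incident: 62.96 / 6.450×10⁻¹⁹ = 9.761×10¹⁹, i.e. 9.761×10¹⁹/6.022×10²³ = 1.621×10⁻⁴ mol.
Product formed: 0.55 × 1.621×10⁻⁴ = 8.916×10⁻⁵ mol.
Rate: 8.916×10⁻⁵ mol / (3080 s × 0.0211 L) = 1.4×10⁻⁶ M s⁻¹.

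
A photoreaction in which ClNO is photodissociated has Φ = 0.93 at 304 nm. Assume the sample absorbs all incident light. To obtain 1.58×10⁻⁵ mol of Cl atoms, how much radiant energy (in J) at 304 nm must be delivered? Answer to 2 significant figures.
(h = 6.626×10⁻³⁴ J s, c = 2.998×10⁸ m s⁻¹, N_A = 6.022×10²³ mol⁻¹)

Photons that must be absorbed: 1.58×10⁻⁵ / 0.93 = 1.699×10⁻⁵ mol.
Photon energy: hc/λ = 6.534×10⁻¹⁹ J; per mole, 3.935×10⁵ J mol⁻¹.
Energy required: 1.699×10⁻⁵ × 3.935×10⁵ = 6.7 J.

6.7 J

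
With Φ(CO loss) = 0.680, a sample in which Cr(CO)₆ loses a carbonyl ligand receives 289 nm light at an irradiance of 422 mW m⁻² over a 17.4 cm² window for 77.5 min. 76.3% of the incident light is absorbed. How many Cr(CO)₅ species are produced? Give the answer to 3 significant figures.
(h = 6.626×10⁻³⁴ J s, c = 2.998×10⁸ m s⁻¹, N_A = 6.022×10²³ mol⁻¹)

Photon energy at 289 nm: hc/λ = (6.626×10⁻³⁴)(2.998×10⁸)/(289×10⁻⁹) = 6.874×10⁻¹⁹ J.
Energy delivered: (422 mW m⁻²)(17.4×10⁻⁴ m²)(4650 s) = 3.414 J.
Photons incident: 3.414 / 6.874×10⁻¹⁹ = 4.967×10¹⁸, i.e. 4.967×10¹⁸/6.022×10²³ = 8.248×10⁻⁶ mol.
Photons absorbed: 0.763 × 8.248×10⁻⁶ = 6.293×10⁻⁶ mol.
Product: Φ × n_abs = 0.680 × 6.293×10⁻⁶ = 4.279×10⁻⁶ mol.
As a count: 4.279×10⁻⁶ × 6.022×10²³ = 2.58×10¹⁸.

2.58×10¹⁸ species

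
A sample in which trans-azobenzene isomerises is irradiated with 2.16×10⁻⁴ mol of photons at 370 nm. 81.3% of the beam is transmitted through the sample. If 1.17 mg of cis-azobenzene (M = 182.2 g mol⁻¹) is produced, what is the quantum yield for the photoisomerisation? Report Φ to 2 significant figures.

Φ = 0.16

Product: 1.17 mg / 182.2 g mol⁻¹ = 6.422×10⁻⁶ mol.
Fraction absorbed: 1 − 81.3/100 = 0.1870.
Photons absorbed: 0.1870 × 2.16×10⁻⁴ = 4.039×10⁻⁵ mol.
Φ = 6.422×10⁻⁶ mol / 4.039×10⁻⁵ mol photons = 0.16.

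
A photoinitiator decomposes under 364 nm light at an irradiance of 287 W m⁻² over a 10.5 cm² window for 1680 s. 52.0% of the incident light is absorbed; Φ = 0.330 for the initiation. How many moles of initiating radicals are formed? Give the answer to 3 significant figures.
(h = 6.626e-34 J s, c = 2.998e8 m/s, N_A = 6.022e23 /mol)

2.64e-4 mol

Photon energy at 364 nm: hc/λ = (6.626e-34)(2.998e8)/(364e-9) = 5.457e-19 J.
Energy delivered: (287 W m⁻²)(10.5e-4 m²)(1680 s) = 506.3 J.
Photons incident: 506.3 / 5.457e-19 = 9.278e20, i.e. 9.278e20/6.022e23 = 0.001541 mol.
Photons absorbed: 0.520 × 0.001541 = 8.013e-4 mol.
Product: Φ × n_abs = 0.330 × 8.013e-4 = 2.644e-4 mol.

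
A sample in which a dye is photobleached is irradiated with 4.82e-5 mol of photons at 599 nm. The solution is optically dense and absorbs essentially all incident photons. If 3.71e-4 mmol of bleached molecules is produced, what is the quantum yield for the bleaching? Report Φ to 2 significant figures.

Product: 3.71e-4 mmol = 3.71e-7 mol.
Φ = 3.71e-7 mol / 4.82e-5 mol photons = 0.0077.

Φ = 0.0077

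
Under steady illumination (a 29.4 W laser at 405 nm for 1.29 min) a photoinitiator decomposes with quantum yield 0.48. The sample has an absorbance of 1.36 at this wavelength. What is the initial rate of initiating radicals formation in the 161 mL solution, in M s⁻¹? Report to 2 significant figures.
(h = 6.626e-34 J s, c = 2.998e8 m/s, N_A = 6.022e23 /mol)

Photon energy at 405 nm: hc/λ = (6.626e-34)(2.998e8)/(405e-9) = 4.905e-19 J.
Energy delivered: (29.4 W)(77.4 s) = 2276 J.
Photons incident: 2276 / 4.905e-19 = 4.640e21, i.e. 4.640e21/6.022e23 = 0.007705 mol.
Fraction absorbed: 1 − 10^(−1.36) = 0.9563.
Photons absorbed: 0.9563 × 0.007705 = 0.007368 mol.
Product formed: 0.48 × 0.007368 = 0.003537 mol.
Rate: 0.003537 mol / (77.4 s × 0.161 L) = 2.8e-4 M s⁻¹.

2.8e-4 M s⁻¹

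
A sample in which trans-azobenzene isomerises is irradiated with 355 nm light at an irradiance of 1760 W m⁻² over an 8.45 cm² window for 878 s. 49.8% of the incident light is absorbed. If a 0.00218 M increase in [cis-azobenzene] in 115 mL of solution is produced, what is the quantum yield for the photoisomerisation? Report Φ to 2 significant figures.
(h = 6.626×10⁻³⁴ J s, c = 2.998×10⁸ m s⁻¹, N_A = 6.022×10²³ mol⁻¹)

Φ = 0.13

Product: (0.00218 M)(0.115 L) = 2.507×10⁻⁴ mol.
Photon energy at 355 nm: hc/λ = (6.626×10⁻³⁴)(2.998×10⁸)/(355×10⁻⁹) = 5.596×10⁻¹⁹ J.
Energy delivered: (1760 W m⁻²)(8.45×10⁻⁴ m²)(878 s) = 1306 J.
Photons incident: 1306 / 5.596×10⁻¹⁹ = 2.334×10²¹, i.e. 2.334×10²¹/6.022×10²³ = 0.003876 mol.
Photons absorbed: 0.498 × 0.003876 = 0.001930 mol.
Φ = 2.507×10⁻⁴ mol / 0.001930 mol photons = 0.13.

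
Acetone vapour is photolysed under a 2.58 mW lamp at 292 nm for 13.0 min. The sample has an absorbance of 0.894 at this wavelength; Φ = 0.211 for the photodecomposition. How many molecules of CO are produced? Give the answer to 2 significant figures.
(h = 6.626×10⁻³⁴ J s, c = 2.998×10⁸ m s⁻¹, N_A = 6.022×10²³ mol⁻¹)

5.4×10¹⁷ molecules

Photon energy at 292 nm: hc/λ = (6.626×10⁻³⁴)(2.998×10⁸)/(292×10⁻⁹) = 6.803×10⁻¹⁹ J.
Energy delivered: (2.58 mW)(780 s) = 2.012 J.
Photons incident: 2.012 / 6.803×10⁻¹⁹ = 2.958×10¹⁸, i.e. 2.958×10¹⁸/6.022×10²³ = 4.912×10⁻⁶ mol.
Fraction absorbed: 1 − 10^(−0.894) = 0.8724.
Photons absorbed: 0.8724 × 4.912×10⁻⁶ = 4.285×10⁻⁶ mol.
Product: Φ × n_abs = 0.211 × 4.285×10⁻⁶ = 9.041×10⁻⁷ mol.
As a count: 9.041×10⁻⁷ × 6.022×10²³ = 5.4×10¹⁷.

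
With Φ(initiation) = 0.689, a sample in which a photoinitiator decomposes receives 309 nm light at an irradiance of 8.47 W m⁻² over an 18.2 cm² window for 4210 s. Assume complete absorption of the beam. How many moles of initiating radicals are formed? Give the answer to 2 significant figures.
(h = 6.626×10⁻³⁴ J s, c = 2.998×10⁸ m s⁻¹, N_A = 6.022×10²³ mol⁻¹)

Photon energy at 309 nm: hc/λ = (6.626×10⁻³⁴)(2.998×10⁸)/(309×10⁻⁹) = 6.429×10⁻¹⁹ J.
Energy delivered: (8.47 W m⁻²)(18.2×10⁻⁴ m²)(4210 s) = 64.90 J.
Photons incident: 64.90 / 6.429×10⁻¹⁹ = 1.009×10²⁰, i.e. 1.009×10²⁰/6.022×10²³ = 1.676×10⁻⁴ mol.
Product: Φ × n_abs = 0.689 × 1.676×10⁻⁴ = 1.155×10⁻⁴ mol.

1.2×10⁻⁴ mol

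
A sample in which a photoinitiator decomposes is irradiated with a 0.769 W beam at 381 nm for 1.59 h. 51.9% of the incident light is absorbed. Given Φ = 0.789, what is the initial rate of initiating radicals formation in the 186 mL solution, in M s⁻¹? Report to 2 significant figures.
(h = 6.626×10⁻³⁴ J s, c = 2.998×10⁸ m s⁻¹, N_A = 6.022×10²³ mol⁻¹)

Photon energy at 381 nm: hc/λ = (6.626×10⁻³⁴)(2.998×10⁸)/(381×10⁻⁹) = 5.214×10⁻¹⁹ J.
Energy delivered: (0.769 W)(5724 s) = 4402 J.
Photons incident: 4402 / 5.214×10⁻¹⁹ = 8.443×10²¹, i.e. 8.443×10²¹/6.022×10²³ = 0.01402 mol.
Photons absorbed: 0.519 × 0.01402 = 0.007276 mol.
Product formed: 0.789 × 0.007276 = 0.005741 mol.
Rate: 0.005741 mol / (5724 s × 0.186 L) = 5.4×10⁻⁶ M s⁻¹.

5.4×10⁻⁶ M s⁻¹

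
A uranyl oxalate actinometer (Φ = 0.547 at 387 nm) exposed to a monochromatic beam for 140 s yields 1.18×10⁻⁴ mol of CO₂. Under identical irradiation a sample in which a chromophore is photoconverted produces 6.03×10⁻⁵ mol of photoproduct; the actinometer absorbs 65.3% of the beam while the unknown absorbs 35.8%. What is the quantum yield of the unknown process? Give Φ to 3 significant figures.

Φ = 0.510

Photons absorbed by the actinometer: 1.18×10⁻⁴ / 0.547 = 2.157×10⁻⁴ mol.
Incident flux: 2.157×10⁻⁴ / 0.653 = 3.303×10⁻⁴ einstein.
Absorbed by unknown: 0.358 × 3.303×10⁻⁴ = 1.182×10⁻⁴ mol.
Φ(unknown) = 6.03×10⁻⁵ / 1.182×10⁻⁴ = 0.510.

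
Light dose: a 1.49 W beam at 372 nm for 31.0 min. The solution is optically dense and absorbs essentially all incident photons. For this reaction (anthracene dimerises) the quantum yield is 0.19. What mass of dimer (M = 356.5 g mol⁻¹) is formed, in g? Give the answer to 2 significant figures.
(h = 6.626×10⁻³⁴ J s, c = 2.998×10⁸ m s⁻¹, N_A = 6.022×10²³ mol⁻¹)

0.58 g

Photon energy at 372 nm: hc/λ = (6.626×10⁻³⁴)(2.998×10⁸)/(372×10⁻⁹) = 5.340×10⁻¹⁹ J.
Energy delivered: (1.49 W)(1860 s) = 2771 J.
Photons incident: 2771 / 5.340×10⁻¹⁹ = 5.189×10²¹, i.e. 5.189×10²¹/6.022×10²³ = 0.008617 mol.
Product: Φ × n_abs = 0.19 × 0.008617 = 0.001637 mol.
Mass: 0.001637 × 356.5 = 0.5836 g = 0.58 g.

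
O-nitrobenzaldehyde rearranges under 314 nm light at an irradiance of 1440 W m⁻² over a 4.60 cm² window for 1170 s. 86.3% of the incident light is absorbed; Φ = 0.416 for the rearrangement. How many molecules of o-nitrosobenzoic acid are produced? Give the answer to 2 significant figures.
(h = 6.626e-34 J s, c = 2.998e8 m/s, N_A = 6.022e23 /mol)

4.4e20 molecules

Photon energy at 314 nm: hc/λ = (6.626e-34)(2.998e8)/(314e-9) = 6.326e-19 J.
Energy delivered: (1440 W m⁻²)(4.60e-4 m²)(1170 s) = 775.0 J.
Photons incident: 775.0 / 6.326e-19 = 1.225e21, i.e. 1.225e21/6.022e23 = 0.002034 mol.
Photons absorbed: 0.863 × 0.002034 = 0.001755 mol.
Product: Φ × n_abs = 0.416 × 0.001755 = 7.301e-4 mol.
As a count: 7.301e-4 × 6.022e23 = 4.4e20.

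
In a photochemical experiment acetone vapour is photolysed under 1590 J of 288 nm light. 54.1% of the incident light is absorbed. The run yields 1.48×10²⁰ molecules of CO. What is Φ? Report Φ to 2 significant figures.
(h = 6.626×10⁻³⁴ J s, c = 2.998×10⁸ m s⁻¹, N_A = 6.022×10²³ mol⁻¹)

Product: 1.48×10²⁰ / 6.022×10²³ = 2.458×10⁻⁴ mol.
Photon energy at 288 nm: hc/λ = (6.626×10⁻³⁴)(2.998×10⁸)/(288×10⁻⁹) = 6.897×10⁻¹⁹ J.
Photons incident: 1590 / 6.897×10⁻¹⁹ = 2.305×10²¹, i.e. 2.305×10²¹/6.022×10²³ = 0.003828 mol.
Photons absorbed: 0.541 × 0.003828 = 0.002071 mol.
Φ = 2.458×10⁻⁴ mol / 0.002071 mol photons = 0.12.

Φ = 0.12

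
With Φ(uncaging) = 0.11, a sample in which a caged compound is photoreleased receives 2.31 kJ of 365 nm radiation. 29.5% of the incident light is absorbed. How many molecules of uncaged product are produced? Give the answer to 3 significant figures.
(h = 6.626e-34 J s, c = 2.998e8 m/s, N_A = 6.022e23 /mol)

Photon energy at 365 nm: hc/λ = (6.626e-34)(2.998e8)/(365e-9) = 5.442e-19 J.
Incident energy: 2.31 kJ = 2310 J.
Photons incident: 2310 / 5.442e-19 = 4.245e21, i.e. 4.245e21/6.022e23 = 0.007049 mol.
Photons absorbed: 0.295 × 0.007049 = 0.002079 mol.
Product: Φ × n_abs = 0.11 × 0.002079 = 2.287e-4 mol.
As a count: 2.287e-4 × 6.022e23 = 1.38e20.

1.38e20 molecules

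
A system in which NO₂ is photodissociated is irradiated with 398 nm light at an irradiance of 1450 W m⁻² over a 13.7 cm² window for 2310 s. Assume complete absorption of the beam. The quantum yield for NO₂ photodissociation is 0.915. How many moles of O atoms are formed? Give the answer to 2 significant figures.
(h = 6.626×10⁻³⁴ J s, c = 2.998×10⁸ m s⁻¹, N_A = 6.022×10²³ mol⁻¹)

Photon energy at 398 nm: hc/λ = (6.626×10⁻³⁴)(2.998×10⁸)/(398×10⁻⁹) = 4.991×10⁻¹⁹ J.
Energy delivered: (1450 W m⁻²)(13.7×10⁻⁴ m²)(2310 s) = 4589 J.
Photons incident: 4589 / 4.991×10⁻¹⁹ = 9.195×10²¹, i.e. 9.195×10²¹/6.022×10²³ = 0.01527 mol.
Product: Φ × n_abs = 0.915 × 0.01527 = 0.01397 mol.

0.014 mol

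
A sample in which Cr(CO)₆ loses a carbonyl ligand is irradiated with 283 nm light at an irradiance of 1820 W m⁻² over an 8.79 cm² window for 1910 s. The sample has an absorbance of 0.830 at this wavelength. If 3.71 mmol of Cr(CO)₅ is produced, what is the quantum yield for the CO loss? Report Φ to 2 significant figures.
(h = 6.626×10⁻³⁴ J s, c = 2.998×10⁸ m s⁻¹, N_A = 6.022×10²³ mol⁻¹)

Product: 3.71 mmol = 0.00371 mol.
Photon energy at 283 nm: hc/λ = (6.626×10⁻³⁴)(2.998×10⁸)/(283×10⁻⁹) = 7.019×10⁻¹⁹ J.
Energy delivered: (1820 W m⁻²)(8.79×10⁻⁴ m²)(1910 s) = 3056 J.
Photons incident: 3056 / 7.019×10⁻¹⁹ = 4.354×10²¹, i.e. 4.354×10²¹/6.022×10²³ = 0.007230 mol.
Fraction absorbed: 1 − 10^(−0.830) = 0.8521.
Photons absorbed: 0.8521 × 0.007230 = 0.006161 mol.
Φ = 0.00371 mol / 0.006161 mol photons = 0.60.

Φ = 0.60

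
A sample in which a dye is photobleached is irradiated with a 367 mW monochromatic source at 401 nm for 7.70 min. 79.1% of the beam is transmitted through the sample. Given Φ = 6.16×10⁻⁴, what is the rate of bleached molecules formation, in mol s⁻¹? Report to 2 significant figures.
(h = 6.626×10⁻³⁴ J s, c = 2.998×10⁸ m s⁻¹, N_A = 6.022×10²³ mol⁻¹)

Photon energy at 401 nm: hc/λ = (6.626×10⁻³⁴)(2.998×10⁸)/(401×10⁻⁹) = 4.954×10⁻¹⁹ J.
Energy delivered: (367 mW)(462 s) = 169.6 J.
Photons incident: 169.6 / 4.954×10⁻¹⁹ = 3.423×10²⁰, i.e. 3.423×10²⁰/6.022×10²³ = 5.684×10⁻⁴ mol.
Fraction absorbed: 1 − 79.1/100 = 0.2090.
Photons absorbed: 0.2090 × 5.684×10⁻⁴ = 1.188×10⁻⁴ mol.
Product formed: 6.16×10⁻⁴ × 1.188×10⁻⁴ = 7.318×10⁻⁸ mol.
Rate: 7.318×10⁻⁸ / 462 s = 1.6×10⁻¹⁰ mol s⁻¹.

1.6×10⁻¹⁰ mol s⁻¹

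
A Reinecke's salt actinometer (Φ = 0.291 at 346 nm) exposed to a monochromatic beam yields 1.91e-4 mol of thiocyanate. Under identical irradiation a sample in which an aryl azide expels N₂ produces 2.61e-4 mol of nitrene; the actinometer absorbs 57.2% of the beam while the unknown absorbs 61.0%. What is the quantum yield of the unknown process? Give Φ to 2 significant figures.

Φ = 0.37

Photons absorbed by the actinometer: 1.91e-4 / 0.291 = 6.564e-4 mol.
Incident flux: 6.564e-4 / 0.572 = 0.001148 einstein.
Absorbed by unknown: 0.610 × 0.001148 = 7.003e-4 mol.
Φ(unknown) = 2.61e-4 / 7.003e-4 = 0.37.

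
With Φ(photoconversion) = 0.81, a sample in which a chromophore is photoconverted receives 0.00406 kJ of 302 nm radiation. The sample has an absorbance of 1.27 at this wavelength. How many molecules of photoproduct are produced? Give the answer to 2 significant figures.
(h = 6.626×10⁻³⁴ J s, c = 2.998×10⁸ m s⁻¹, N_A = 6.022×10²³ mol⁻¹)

4.7×10¹⁸ molecules

Photon energy at 302 nm: hc/λ = (6.626×10⁻³⁴)(2.998×10⁸)/(302×10⁻⁹) = 6.578×10⁻¹⁹ J.
Incident energy: 0.00406 kJ = 4.06 J.
Photons incident: 4.06 / 6.578×10⁻¹⁹ = 6.172×10¹⁸, i.e. 6.172×10¹⁸/6.022×10²³ = 1.025×10⁻⁵ mol.
Fraction absorbed: 1 − 10^(−1.27) = 0.9463.
Photons absorbed: 0.9463 × 1.025×10⁻⁵ = 9.700×10⁻⁶ mol.
Product: Φ × n_abs = 0.81 × 9.700×10⁻⁶ = 7.857×10⁻⁶ mol.
As a count: 7.857×10⁻⁶ × 6.022×10²³ = 4.7×10¹⁸.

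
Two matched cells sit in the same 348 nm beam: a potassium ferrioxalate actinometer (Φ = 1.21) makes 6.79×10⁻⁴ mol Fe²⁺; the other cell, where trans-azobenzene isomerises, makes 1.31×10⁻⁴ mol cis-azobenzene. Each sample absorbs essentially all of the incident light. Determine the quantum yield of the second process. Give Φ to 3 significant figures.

Φ = 0.233

Photons absorbed by the actinometer: 6.79×10⁻⁴ / 1.21 = 5.612×10⁻⁴ mol.
Φ(unknown) = 1.31×10⁻⁴ / 5.612×10⁻⁴ = 0.233.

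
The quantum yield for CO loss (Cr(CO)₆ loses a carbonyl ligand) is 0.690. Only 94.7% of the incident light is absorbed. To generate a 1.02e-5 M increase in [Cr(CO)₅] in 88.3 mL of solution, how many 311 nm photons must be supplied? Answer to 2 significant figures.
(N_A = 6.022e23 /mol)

8.3e17 photons

Product: (1.02e-5 M)(0.0883 L) = 9.007e-7 mol.
Photons that must be absorbed: 9.007e-7 / 0.690 = 1.305e-6 mol.
Incident photons needed: 1.305e-6 / 0.947 = 1.378e-6 mol.
Photon count: 1.378e-6 × 6.022e23 = 8.3e17.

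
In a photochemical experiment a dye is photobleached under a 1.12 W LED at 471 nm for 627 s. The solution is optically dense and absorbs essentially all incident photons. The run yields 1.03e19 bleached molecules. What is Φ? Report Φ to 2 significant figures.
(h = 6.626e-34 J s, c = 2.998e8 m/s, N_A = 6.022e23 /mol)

Product: 1.03e19 / 6.022e23 = 1.710e-5 mol.
Photon energy at 471 nm: hc/λ = (6.626e-34)(2.998e8)/(471e-9) = 4.218e-19 J.
Energy delivered: (1.12 W)(627 s) = 702.2 J.
Photons incident: 702.2 / 4.218e-19 = 1.665e21, i.e. 1.665e21/6.022e23 = 0.002765 mol.
Φ = 1.710e-5 mol / 0.002765 mol photons = 0.0062.

Φ = 0.0062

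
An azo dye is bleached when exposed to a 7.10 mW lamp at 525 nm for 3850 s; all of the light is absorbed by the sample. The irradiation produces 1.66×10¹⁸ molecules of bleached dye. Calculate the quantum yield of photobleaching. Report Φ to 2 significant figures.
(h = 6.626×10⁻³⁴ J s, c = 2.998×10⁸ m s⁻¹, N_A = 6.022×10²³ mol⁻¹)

Product: 1.66×10¹⁸ / 6.022×10²³ = 2.757×10⁻⁶ mol.
Photon energy at 525 nm: hc/λ = (6.626×10⁻³⁴)(2.998×10⁸)/(525×10⁻⁹) = 3.784×10⁻¹⁹ J.
Energy delivered: (7.10 mW)(3850 s) = 27.33 J.
Photons incident: 27.33 / 3.784×10⁻¹⁹ = 7.223×10¹⁹, i.e. 7.223×10¹⁹/6.022×10²³ = 1.199×10⁻⁴ mol.
Φ = 2.757×10⁻⁶ mol / 1.199×10⁻⁴ mol photons = 0.023.

Φ = 0.023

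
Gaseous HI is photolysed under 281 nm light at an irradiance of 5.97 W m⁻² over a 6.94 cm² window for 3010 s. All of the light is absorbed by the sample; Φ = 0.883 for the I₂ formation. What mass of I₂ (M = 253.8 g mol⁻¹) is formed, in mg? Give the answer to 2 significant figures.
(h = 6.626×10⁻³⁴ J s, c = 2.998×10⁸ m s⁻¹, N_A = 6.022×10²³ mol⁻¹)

Photon energy at 281 nm: hc/λ = (6.626×10⁻³⁴)(2.998×10⁸)/(281×10⁻⁹) = 7.069×10⁻¹⁹ J.
Energy delivered: (5.97 W m⁻²)(6.94×10⁻⁴ m²)(3010 s) = 12.47 J.
Photons incident: 12.47 / 7.069×10⁻¹⁹ = 1.764×10¹⁹, i.e. 1.764×10¹⁹/6.022×10²³ = 2.929×10⁻⁵ mol.
Product: Φ × n_abs = 0.883 × 2.929×10⁻⁵ = 2.586×10⁻⁵ mol.
Mass: 2.586×10⁻⁵ × 253.8 = 0.006563 g = 6.6 mg.

6.6 mg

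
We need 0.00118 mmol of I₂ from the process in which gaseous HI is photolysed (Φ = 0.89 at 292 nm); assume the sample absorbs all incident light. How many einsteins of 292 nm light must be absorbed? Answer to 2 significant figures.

1.3×10⁻⁶ einstein

Product: 0.00118 mmol = 1.18×10⁻⁶ mol.
Photons that must be absorbed: 1.18×10⁻⁶ / 0.89 = 1.326×10⁻⁶ mol.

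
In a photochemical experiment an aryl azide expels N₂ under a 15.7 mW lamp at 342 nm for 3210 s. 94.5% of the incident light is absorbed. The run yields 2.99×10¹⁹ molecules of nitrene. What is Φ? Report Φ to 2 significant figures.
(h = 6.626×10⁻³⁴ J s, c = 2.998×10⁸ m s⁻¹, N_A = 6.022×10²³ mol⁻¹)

Φ = 0.36

Product: 2.99×10¹⁹ / 6.022×10²³ = 4.965×10⁻⁵ mol.
Photon energy at 342 nm: hc/λ = (6.626×10⁻³⁴)(2.998×10⁸)/(342×10⁻⁹) = 5.808×10⁻¹⁹ J.
Energy delivered: (15.7 mW)(3210 s) = 50.40 J.
Photons incident: 50.40 / 5.808×10⁻¹⁹ = 8.678×10¹⁹, i.e. 8.678×10¹⁹/6.022×10²³ = 1.441×10⁻⁴ mol.
Photons absorbed: 0.945 × 1.441×10⁻⁴ = 1.362×10⁻⁴ mol.
Φ = 4.965×10⁻⁵ mol / 1.362×10⁻⁴ mol photons = 0.36.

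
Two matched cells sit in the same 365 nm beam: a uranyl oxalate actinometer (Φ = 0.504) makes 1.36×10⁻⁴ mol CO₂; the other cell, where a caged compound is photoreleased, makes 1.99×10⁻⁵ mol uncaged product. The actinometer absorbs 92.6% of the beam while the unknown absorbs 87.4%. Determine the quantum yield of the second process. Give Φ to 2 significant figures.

Photons absorbed by the actinometer: 1.36×10⁻⁴ / 0.504 = 2.698×10⁻⁴ mol.
Incident flux: 2.698×10⁻⁴ / 0.926 = 2.914×10⁻⁴ einstein.
Absorbed by unknown: 0.874 × 2.914×10⁻⁴ = 2.547×10⁻⁴ mol.
Φ(unknown) = 1.99×10⁻⁵ / 2.547×10⁻⁴ = 0.078.

Φ = 0.078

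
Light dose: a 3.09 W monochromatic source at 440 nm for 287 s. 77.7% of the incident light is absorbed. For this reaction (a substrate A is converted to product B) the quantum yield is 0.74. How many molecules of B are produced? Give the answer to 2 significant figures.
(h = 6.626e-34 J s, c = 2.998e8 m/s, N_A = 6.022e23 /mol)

Photon energy at 440 nm: hc/λ = (6.626e-34)(2.998e8)/(440e-9) = 4.515e-19 J.
Energy delivered: (3.09 W)(287 s) = 886.8 J.
Photons incident: 886.8 / 4.515e-19 = 1.964e21, i.e. 1.964e21/6.022e23 = 0.003261 mol.
Photons absorbed: 0.777 × 0.003261 = 0.002534 mol.
Product: Φ × n_abs = 0.74 × 0.002534 = 0.001875 mol.
As a count: 0.001875 × 6.022e23 = 1.1e21.

1.1e21 molecules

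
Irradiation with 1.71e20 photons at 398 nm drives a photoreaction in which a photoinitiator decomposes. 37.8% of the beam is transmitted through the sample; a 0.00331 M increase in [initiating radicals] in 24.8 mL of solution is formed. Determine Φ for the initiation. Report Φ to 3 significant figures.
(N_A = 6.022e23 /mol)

Φ = 0.465

Product: (0.00331 M)(0.0248 L) = 8.209e-5 mol.
Moles of photons: 1.71e20 / 6.022e23 = 2.840e-4 mol.
Fraction absorbed: 1 − 37.8/100 = 0.6220.
Photons absorbed: 0.6220 × 2.840e-4 = 1.766e-4 mol.
Φ = 8.209e-5 mol / 1.766e-4 mol photons = 0.465.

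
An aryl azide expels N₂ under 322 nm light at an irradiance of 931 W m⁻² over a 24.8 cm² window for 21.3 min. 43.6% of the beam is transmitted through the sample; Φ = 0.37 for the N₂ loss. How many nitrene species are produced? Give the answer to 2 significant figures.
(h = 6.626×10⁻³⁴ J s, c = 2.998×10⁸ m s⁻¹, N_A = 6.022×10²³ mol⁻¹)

Photon energy at 322 nm: hc/λ = (6.626×10⁻³⁴)(2.998×10⁸)/(322×10⁻⁹) = 6.169×10⁻¹⁹ J.
Energy delivered: (931 W m⁻²)(24.8×10⁻⁴ m²)(1278 s) = 2951 J.
Photons incident: 2951 / 6.169×10⁻¹⁹ = 4.784×10²¹, i.e. 4.784×10²¹/6.022×10²³ = 0.007944 mol.
Fraction absorbed: 1 − 43.6/100 = 0.5640.
Photons absorbed: 0.5640 × 0.007944 = 0.004480 mol.
Product: Φ × n_abs = 0.37 × 0.004480 = 0.001658 mol.
As a count: 0.001658 × 6.022×10²³ = 1.0×10²¹.

1.0×10²¹ species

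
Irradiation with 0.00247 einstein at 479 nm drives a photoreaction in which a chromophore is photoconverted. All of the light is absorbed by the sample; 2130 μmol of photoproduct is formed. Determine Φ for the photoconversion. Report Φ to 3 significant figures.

Φ = 0.862

Product: 2130 μmol = 0.00213 mol.
Φ = 0.00213 mol / 0.00247 mol photons = 0.862.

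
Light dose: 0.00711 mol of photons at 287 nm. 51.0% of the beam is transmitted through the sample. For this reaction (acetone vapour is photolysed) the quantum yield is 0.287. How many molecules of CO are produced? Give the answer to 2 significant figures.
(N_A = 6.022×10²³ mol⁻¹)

6.0×10²⁰ molecules

Fraction absorbed: 1 − 51.0/100 = 0.4900.
Photons absorbed: 0.4900 × 0.00711 = 0.003484 mol.
Product: Φ × n_abs = 0.287 × 0.003484 = 9.999×10⁻⁴ mol.
As a count: 9.999×10⁻⁴ × 6.022×10²³ = 6.0×10²⁰.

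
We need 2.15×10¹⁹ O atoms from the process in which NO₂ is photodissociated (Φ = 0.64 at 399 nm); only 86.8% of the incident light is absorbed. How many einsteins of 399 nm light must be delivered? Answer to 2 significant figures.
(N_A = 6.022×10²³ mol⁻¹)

Product: 2.15×10¹⁹ / 6.022×10²³ = 3.570×10⁻⁵ mol.
Photons that must be absorbed: 3.570×10⁻⁵ / 0.64 = 5.578×10⁻⁵ mol.
Incident photons needed: 5.578×10⁻⁵ / 0.868 = 6.426×10⁻⁵ mol.

6.4×10⁻⁵ einstein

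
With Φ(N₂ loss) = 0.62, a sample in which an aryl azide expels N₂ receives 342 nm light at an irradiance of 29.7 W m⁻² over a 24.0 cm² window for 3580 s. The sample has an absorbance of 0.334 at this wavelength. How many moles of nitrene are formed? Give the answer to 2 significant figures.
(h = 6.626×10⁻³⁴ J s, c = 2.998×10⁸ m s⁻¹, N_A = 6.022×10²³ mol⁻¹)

Photon energy at 342 nm: hc/λ = (6.626×10⁻³⁴)(2.998×10⁸)/(342×10⁻⁹) = 5.808×10⁻¹⁹ J.
Energy delivered: (29.7 W m⁻²)(24.0×10⁻⁴ m²)(3580 s) = 255.2 J.
Photons incident: 255.2 / 5.808×10⁻¹⁹ = 4.394×10²⁰, i.e. 4.394×10²⁰/6.022×10²³ = 7.297×10⁻⁴ mol.
Fraction absorbed: 1 − 10^(−0.334) = 0.5366.
Photons absorbed: 0.5366 × 7.297×10⁻⁴ = 3.916×10⁻⁴ mol.
Product: Φ × n_abs = 0.62 × 3.916×10⁻⁴ = 2.428×10⁻⁴ mol.

2.4×10⁻⁴ mol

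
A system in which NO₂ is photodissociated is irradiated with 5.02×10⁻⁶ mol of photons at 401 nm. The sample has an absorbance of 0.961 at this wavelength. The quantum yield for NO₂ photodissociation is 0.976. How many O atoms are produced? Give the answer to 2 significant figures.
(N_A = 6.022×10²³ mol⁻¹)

Fraction absorbed: 1 − 10^(−0.961) = 0.8906.
Photons absorbed: 0.8906 × 5.02×10⁻⁶ = 4.471×10⁻⁶ mol.
Product: Φ × n_abs = 0.976 × 4.471×10⁻⁶ = 4.364×10⁻⁶ mol.
As a count: 4.364×10⁻⁶ × 6.022×10²³ = 2.6×10¹⁸.

2.6×10¹⁸ atoms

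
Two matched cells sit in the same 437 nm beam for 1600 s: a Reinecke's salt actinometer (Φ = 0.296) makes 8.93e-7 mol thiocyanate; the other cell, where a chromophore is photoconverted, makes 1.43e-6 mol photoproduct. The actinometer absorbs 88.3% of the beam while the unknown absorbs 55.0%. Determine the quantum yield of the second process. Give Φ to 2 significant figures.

Photons absorbed by the actinometer: 8.93e-7 / 0.296 = 3.017e-6 mol.
Incident flux: 3.017e-6 / 0.883 = 3.417e-6 einstein.
Absorbed by unknown: 0.550 × 3.417e-6 = 1.879e-6 mol.
Φ(unknown) = 1.43e-6 / 1.879e-6 = 0.76.

Φ = 0.76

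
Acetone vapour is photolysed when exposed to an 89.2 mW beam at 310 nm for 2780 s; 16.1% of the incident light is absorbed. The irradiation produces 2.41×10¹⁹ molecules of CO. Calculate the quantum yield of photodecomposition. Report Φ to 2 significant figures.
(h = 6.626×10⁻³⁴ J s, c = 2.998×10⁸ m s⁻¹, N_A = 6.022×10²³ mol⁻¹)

Product: 2.41×10¹⁹ / 6.022×10²³ = 4.002×10⁻⁵ mol.
Photon energy at 310 nm: hc/λ = (6.626×10⁻³⁴)(2.998×10⁸)/(310×10⁻⁹) = 6.408×10⁻¹⁹ J.
Energy delivered: (89.2 mW)(2780 s) = 248.0 J.
Photons incident: 248.0 / 6.408×10⁻¹⁹ = 3.870×10²⁰, i.e. 3.870×10²⁰/6.022×10²³ = 6.426×10⁻⁴ mol.
Photons absorbed: 0.161 × 6.426×10⁻⁴ = 1.035×10⁻⁴ mol.
Φ = 4.002×10⁻⁵ mol / 1.035×10⁻⁴ mol photons = 0.39.

Φ = 0.39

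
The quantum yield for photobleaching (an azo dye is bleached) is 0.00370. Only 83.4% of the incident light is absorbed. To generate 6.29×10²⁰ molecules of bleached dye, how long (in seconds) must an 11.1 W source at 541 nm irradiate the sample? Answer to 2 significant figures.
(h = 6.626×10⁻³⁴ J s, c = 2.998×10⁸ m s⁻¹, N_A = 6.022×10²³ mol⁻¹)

t ≈ 6700 s

Product: 6.29×10²⁰ / 6.022×10²³ = 0.001045 mol.
Photons that must be absorbed: 0.001045 / 0.00370 = 0.2824 mol.
Incident photons needed: 0.2824 / 0.834 = 0.3386 mol.
Photon energy: hc/λ = 3.672×10⁻¹⁹ J; per mole, 2.211×10⁵ J mol⁻¹.
Energy required: 0.3386 × 2.211×10⁵ = 7.486×10⁴ J.
Time: 7.486×10⁴ J / 11.1 W = 6700 s.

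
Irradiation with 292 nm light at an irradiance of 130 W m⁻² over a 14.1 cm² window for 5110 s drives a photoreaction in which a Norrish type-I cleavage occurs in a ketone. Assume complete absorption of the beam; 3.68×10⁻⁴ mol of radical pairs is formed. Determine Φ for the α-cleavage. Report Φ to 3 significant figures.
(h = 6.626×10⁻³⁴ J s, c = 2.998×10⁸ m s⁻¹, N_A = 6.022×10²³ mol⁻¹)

Photon energy at 292 nm: hc/λ = (6.626×10⁻³⁴)(2.998×10⁸)/(292×10⁻⁹) = 6.803×10⁻¹⁹ J.
Energy delivered: (130 W m⁻²)(14.1×10⁻⁴ m²)(5110 s) = 936.7 J.
Photons incident: 936.7 / 6.803×10⁻¹⁹ = 1.377×10²¹, i.e. 1.377×10²¹/6.022×10²³ = 0.002287 mol.
Φ = 3.68×10⁻⁴ mol / 0.002287 mol photons = 0.161.

Φ = 0.161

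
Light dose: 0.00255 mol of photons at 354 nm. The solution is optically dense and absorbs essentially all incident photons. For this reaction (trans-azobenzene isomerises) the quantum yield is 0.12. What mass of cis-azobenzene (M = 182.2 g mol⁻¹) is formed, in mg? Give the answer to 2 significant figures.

56 mg

Product: Φ × n_abs = 0.12 × 0.00255 = 3.060e-4 mol.
Mass: 3.060e-4 × 182.2 = 0.05575 g = 56 mg.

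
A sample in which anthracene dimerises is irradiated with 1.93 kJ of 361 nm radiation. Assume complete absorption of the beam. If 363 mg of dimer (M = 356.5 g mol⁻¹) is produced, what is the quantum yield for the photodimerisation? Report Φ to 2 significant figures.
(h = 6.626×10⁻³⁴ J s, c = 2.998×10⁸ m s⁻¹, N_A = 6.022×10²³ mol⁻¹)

Product: 363 mg / 356.5 g mol⁻¹ = 0.001018 mol.
Photon energy at 361 nm: hc/λ = (6.626×10⁻³⁴)(2.998×10⁸)/(361×10⁻⁹) = 5.503×10⁻¹⁹ J.
Incident energy: 1.93 kJ = 1930 J.
Photons incident: 1930 / 5.503×10⁻¹⁹ = 3.507×10²¹, i.e. 3.507×10²¹/6.022×10²³ = 0.005824 mol.
Φ = 0.001018 mol / 0.005824 mol photons = 0.17.

Φ = 0.17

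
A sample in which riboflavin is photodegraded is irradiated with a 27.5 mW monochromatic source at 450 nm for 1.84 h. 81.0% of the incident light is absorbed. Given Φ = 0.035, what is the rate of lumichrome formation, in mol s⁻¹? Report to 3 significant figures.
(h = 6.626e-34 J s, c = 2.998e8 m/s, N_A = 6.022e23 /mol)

Photon energy at 450 nm: hc/λ = (6.626e-34)(2.998e8)/(450e-9) = 4.414e-19 J.
Energy delivered: (27.5 mW)(6624 s) = 182.2 J.
Photons incident: 182.2 / 4.414e-19 = 4.128e20, i.e. 4.128e20/6.022e23 = 6.855e-4 mol.
Photons absorbed: 0.810 × 6.855e-4 = 5.553e-4 mol.
Product formed: 0.035 × 5.553e-4 = 1.944e-5 mol.
Rate: 1.944e-5 / 6624 s = 2.93e-9 mol s⁻¹.

2.93e-9 mol s⁻¹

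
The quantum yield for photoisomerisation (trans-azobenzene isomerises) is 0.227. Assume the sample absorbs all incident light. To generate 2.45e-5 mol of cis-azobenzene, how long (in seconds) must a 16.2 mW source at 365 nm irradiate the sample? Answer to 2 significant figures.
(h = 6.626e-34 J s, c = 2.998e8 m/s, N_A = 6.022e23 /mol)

t ≈ 2200 s

Photons that must be absorbed: 2.45e-5 / 0.227 = 1.079e-4 mol.
Photon energy: hc/λ = 5.442e-19 J; per mole, 3.277e5 J mol⁻¹.
Energy required: 1.079e-4 × 3.277e5 = 35.36 J.
Time: 35.36 J / 0.0162 W = 2200 s.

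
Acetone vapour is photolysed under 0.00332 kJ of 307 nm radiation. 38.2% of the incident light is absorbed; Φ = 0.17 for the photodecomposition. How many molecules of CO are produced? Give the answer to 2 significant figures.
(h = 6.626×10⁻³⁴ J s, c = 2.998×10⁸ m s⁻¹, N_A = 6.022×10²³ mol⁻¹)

3.3×10¹⁷ molecules

Photon energy at 307 nm: hc/λ = (6.626×10⁻³⁴)(2.998×10⁸)/(307×10⁻⁹) = 6.471×10⁻¹⁹ J.
Incident energy: 0.00332 kJ = 3.32 J.
Photons incident: 3.32 / 6.471×10⁻¹⁹ = 5.131×10¹⁸, i.e. 5.131×10¹⁸/6.022×10²³ = 8.520×10⁻⁶ mol.
Photons absorbed: 0.382 × 8.520×10⁻⁶ = 3.255×10⁻⁶ mol.
Product: Φ × n_abs = 0.17 × 3.255×10⁻⁶ = 5.534×10⁻⁷ mol.
As a count: 5.534×10⁻⁷ × 6.022×10²³ = 3.3×10¹⁷.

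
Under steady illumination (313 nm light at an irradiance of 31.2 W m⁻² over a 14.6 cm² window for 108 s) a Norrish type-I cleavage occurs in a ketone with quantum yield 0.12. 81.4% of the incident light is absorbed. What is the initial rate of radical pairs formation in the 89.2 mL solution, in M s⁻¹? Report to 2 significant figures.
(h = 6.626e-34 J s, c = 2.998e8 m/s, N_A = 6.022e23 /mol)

1.3e-7 M s⁻¹

Photon energy at 313 nm: hc/λ = (6.626e-34)(2.998e8)/(313e-9) = 6.347e-19 J.
Energy delivered: (31.2 W m⁻²)(14.6e-4 m²)(108 s) = 4.920 J.
Photons incident: 4.920 / 6.347e-19 = 7.752e18, i.e. 7.752e18/6.022e23 = 1.287e-5 mol.
Photons absorbed: 0.814 × 1.287e-5 = 1.048e-5 mol.
Product formed: 0.12 × 1.048e-5 = 1.258e-6 mol.
Rate: 1.258e-6 mol / (108 s × 0.0892 L) = 1.3e-7 M s⁻¹.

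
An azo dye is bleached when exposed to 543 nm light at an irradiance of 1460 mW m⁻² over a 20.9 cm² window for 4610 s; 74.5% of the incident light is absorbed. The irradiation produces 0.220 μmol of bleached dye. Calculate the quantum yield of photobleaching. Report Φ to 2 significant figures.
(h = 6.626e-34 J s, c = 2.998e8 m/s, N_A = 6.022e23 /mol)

Product: 0.220 μmol = 2.20e-7 mol.
Photon energy at 543 nm: hc/λ = (6.626e-34)(2.998e8)/(543e-9) = 3.658e-19 J.
Energy delivered: (1460 mW m⁻²)(20.9e-4 m²)(4610 s) = 14.07 J.
Photons incident: 14.07 / 3.658e-19 = 3.846e19, i.e. 3.846e19/6.022e23 = 6.387e-5 mol.
Photons absorbed: 0.745 × 6.387e-5 = 4.758e-5 mol.
Φ = 2.20e-7 mol / 4.758e-5 mol photons = 0.0046.

Φ = 0.0046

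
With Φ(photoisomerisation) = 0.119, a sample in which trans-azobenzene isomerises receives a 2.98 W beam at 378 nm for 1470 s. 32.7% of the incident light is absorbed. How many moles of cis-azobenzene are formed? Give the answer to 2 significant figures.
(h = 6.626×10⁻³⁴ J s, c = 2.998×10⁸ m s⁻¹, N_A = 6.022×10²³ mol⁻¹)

Photon energy at 378 nm: hc/λ = (6.626×10⁻³⁴)(2.998×10⁸)/(378×10⁻⁹) = 5.255×10⁻¹⁹ J.
Energy delivered: (2.98 W)(1470 s) = 4381 J.
Photons incident: 4381 / 5.255×10⁻¹⁹ = 8.337×10²¹, i.e. 8.337×10²¹/6.022×10²³ = 0.01384 mol.
Photons absorbed: 0.327 × 0.01384 = 0.004526 mol.
Product: Φ × n_abs = 0.119 × 0.004526 = 5.386×10⁻⁴ mol.

5.4×10⁻⁴ mol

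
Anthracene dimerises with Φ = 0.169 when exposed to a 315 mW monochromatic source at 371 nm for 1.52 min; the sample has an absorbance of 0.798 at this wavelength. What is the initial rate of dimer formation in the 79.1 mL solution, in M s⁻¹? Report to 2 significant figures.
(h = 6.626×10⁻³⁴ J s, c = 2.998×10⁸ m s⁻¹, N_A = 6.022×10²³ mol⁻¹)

1.8×10⁻⁶ M s⁻¹

Photon energy at 371 nm: hc/λ = (6.626×10⁻³⁴)(2.998×10⁸)/(371×10⁻⁹) = 5.354×10⁻¹⁹ J.
Energy delivered: (315 mW)(91.2 s) = 28.73 J.
Photons incident: 28.73 / 5.354×10⁻¹⁹ = 5.366×10¹⁹, i.e. 5.366×10¹⁹/6.022×10²³ = 8.911×10⁻⁵ mol.
Fraction absorbed: 1 − 10^(−0.798) = 0.8408.
Photons absorbed: 0.8408 × 8.911×10⁻⁵ = 7.492×10⁻⁵ mol.
Product formed: 0.169 × 7.492×10⁻⁵ = 1.266×10⁻⁵ mol.
Rate: 1.266×10⁻⁵ mol / (91.2 s × 0.0791 L) = 1.8×10⁻⁶ M s⁻¹.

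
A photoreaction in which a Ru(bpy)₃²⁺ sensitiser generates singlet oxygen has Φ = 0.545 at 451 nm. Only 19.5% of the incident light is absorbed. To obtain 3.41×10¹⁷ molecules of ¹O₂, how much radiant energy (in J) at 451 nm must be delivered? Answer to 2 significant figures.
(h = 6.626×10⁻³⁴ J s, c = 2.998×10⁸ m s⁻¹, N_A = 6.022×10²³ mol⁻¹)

1.4 J

Product: 3.41×10¹⁷ / 6.022×10²³ = 5.663×10⁻⁷ mol.
Photons that must be absorbed: 5.663×10⁻⁷ / 0.545 = 1.039×10⁻⁶ mol.
Incident photons needed: 1.039×10⁻⁶ / 0.195 = 5.328×10⁻⁶ mol.
Photon energy: hc/λ = 4.405×10⁻¹⁹ J; per mole, 2.653×10⁵ J mol⁻¹.
Energy required: 5.328×10⁻⁶ × 2.653×10⁵ = 1.4 J.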